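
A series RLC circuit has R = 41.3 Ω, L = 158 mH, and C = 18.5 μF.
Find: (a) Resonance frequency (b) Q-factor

Step 1 — Resonance condition Im(Z)=0 gives ω₀ = 1/√(LC).
Step 2 — ω₀ = 1/√(0.158·1.85e-05) = 584.9 rad/s.
Step 3 — f₀ = ω₀/(2π) = 93.09 Hz.
Step 4 — Series Q: Q = ω₀L/R = 584.9·0.158/41.3 = 2.238.

(a) f₀ = 93.09 Hz  (b) Q = 2.238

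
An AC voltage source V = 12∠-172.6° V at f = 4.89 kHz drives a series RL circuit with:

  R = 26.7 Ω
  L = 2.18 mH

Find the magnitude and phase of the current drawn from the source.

Step 1 — Angular frequency: ω = 2π·f = 2π·4890 = 3.072e+04 rad/s.
Step 2 — Component impedances:
  R: Z = R = 26.7 Ω
  L: Z = jωL = j·3.072e+04·0.00218 = 0 + j66.98 Ω
Step 3 — Series combination: Z_total = R + L = 26.7 + j66.98 Ω = 72.11∠68.3° Ω.
Step 4 — Source phasor: V = 12∠-172.6° V = -11.9 - j1.546 V.
Step 5 — Ohm's law: I = V / Z_total = (-11.9 - j1.546) / (26.7 + j66.98) = -0.08102 + j0.1454 A.
Step 6 — Convert to polar: |I| = 0.1664 A, ∠I = 119.1°.

I = 0.1664∠119.1° A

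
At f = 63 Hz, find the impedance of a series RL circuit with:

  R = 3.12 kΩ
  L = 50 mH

Step 1 — Angular frequency: ω = 2π·f = 2π·63 = 395.8 rad/s.
Step 2 — Component impedances:
  R: Z = R = 3120 Ω
  L: Z = jωL = j·395.8·0.05 = 0 + j19.79 Ω
Step 3 — Series combination: Z_total = R + L = 3120 + j19.79 Ω = 3120∠0.4° Ω.

Z = 3120 + j19.79 Ω = 3120∠0.4° Ω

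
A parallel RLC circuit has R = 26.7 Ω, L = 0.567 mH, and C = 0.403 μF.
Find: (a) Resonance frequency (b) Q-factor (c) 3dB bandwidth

Step 1 — Resonance: ω₀ = 1/√(LC) = 1/√(0.000567·4.03e-07) = 6.615e+04 rad/s.
Step 2 — f₀ = ω₀/(2π) = 1.053e+04 Hz.
Step 3 — Parallel Q: Q = R/(ω₀L) = 26.7/(6.615e+04·0.000567) = 0.7118.
Step 4 — Bandwidth: Δω = ω₀/Q = 9.294e+04 rad/s; BW = Δω/(2π) = 1.479e+04 Hz.

(a) f₀ = 1.053e+04 Hz  (b) Q = 0.7118  (c) BW = 1.479e+04 Hz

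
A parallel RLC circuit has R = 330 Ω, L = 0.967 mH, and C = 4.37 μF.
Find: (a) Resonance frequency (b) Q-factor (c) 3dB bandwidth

Step 1 — Resonance: ω₀ = 1/√(LC) = 1/√(0.000967·4.37e-06) = 1.538e+04 rad/s.
Step 2 — f₀ = ω₀/(2π) = 2448 Hz.
Step 3 — Parallel Q: Q = R/(ω₀L) = 330/(1.538e+04·0.000967) = 22.18.
Step 4 — Bandwidth: Δω = ω₀/Q = 693.4 rad/s; BW = Δω/(2π) = 110.4 Hz.

(a) f₀ = 2448 Hz  (b) Q = 22.18  (c) BW = 110.4 Hz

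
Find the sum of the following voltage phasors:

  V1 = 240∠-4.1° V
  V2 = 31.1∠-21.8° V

Step 1 — Convert each phasor to rectangular form:
  V1 = 240·(cos(-4.1°) + j·sin(-4.1°)) = 239.4 - j17.16 V
  V2 = 31.1·(cos(-21.8°) + j·sin(-21.8°)) = 28.88 - j11.55 V
Step 2 — Sum components: V_total = 268.3 - j28.71 V.
Step 3 — Convert to polar: |V_total| = 269.8 V, ∠V_total = -6.1°.

V_total = 269.8∠-6.1° V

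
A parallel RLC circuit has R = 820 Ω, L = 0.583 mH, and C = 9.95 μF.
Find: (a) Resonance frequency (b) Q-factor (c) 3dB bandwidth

Step 1 — Resonance: ω₀ = 1/√(LC) = 1/√(0.000583·9.95e-06) = 1.313e+04 rad/s.
Step 2 — f₀ = ω₀/(2π) = 2090 Hz.
Step 3 — Parallel Q: Q = R/(ω₀L) = 820/(1.313e+04·0.000583) = 107.1.
Step 4 — Bandwidth: Δω = ω₀/Q = 122.6 rad/s; BW = Δω/(2π) = 19.51 Hz.

(a) f₀ = 2090 Hz  (b) Q = 107.1  (c) BW = 19.51 Hz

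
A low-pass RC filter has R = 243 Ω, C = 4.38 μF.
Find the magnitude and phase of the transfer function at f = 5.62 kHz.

Step 1 — Angular frequency: ω = 2π·5620 = 3.531e+04 rad/s.
Step 2 — Transfer function: H(jω) = 1/(1 + jωRC).
Step 3 — Denominator: 1 + jωRC = 1 + j·3.531e+04·243·4.38e-06 = 1 + j37.58.
Step 4 — H = 0.0007075 - j0.02659.
Step 5 — Magnitude: |H| = 0.0266 (-31.5 dB); phase: φ = -88.5°.

|H| = 0.0266 (-31.5 dB), φ = -88.5°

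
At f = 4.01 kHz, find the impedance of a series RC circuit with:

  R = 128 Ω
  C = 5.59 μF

Step 1 — Angular frequency: ω = 2π·f = 2π·4010 = 2.52e+04 rad/s.
Step 2 — Component impedances:
  R: Z = R = 128 Ω
  C: Z = 1/(jωC) = -j/(ω·C) = 0 - j7.1 Ω
Step 3 — Series combination: Z_total = R + C = 128 - j7.1 Ω = 128.2∠-3.2° Ω.

Z = 128 - j7.1 Ω = 128.2∠-3.2° Ω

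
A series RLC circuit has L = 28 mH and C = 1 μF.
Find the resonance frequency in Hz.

Step 1 — Resonance condition Im(Z)=0 gives ω₀ = 1/√(LC).
Step 2 — ω₀ = 1/√(0.028·1e-06) = 5976 rad/s.
Step 3 — f₀ = ω₀/(2π) = 951.1 Hz.

f₀ = 951.1 Hz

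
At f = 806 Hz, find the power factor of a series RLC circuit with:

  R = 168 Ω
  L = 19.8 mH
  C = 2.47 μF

Step 1 — Angular frequency: ω = 2π·f = 2π·806 = 5064 rad/s.
Step 2 — Component impedances:
  R: Z = R = 168 Ω
  L: Z = jωL = j·5064·0.0198 = 0 + j100.3 Ω
  C: Z = 1/(jωC) = -j/(ω·C) = 0 - j79.94 Ω
Step 3 — Series combination: Z_total = R + L + C = 168 + j20.33 Ω = 169.2∠6.9° Ω.
Step 4 — Power factor: PF = cos(φ) = Re(Z)/|Z| = 168/169.225 = 0.9928.
Step 5 — Type: Im(Z) = 20.33 ⇒ lagging (phase φ = 6.9°).

PF = 0.9928 (lagging, φ = 6.9°)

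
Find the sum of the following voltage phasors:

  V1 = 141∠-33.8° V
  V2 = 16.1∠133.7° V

Step 1 — Convert each phasor to rectangular form:
  V1 = 141·(cos(-33.8°) + j·sin(-33.8°)) = 117.2 - j78.44 V
  V2 = 16.1·(cos(133.7°) + j·sin(133.7°)) = -11.12 + j11.64 V
Step 2 — Sum components: V_total = 106 - j66.8 V.
Step 3 — Convert to polar: |V_total| = 125.3 V, ∠V_total = -32.2°.

V_total = 125.3∠-32.2° V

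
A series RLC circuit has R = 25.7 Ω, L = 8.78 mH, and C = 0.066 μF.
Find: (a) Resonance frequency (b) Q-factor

Step 1 — Resonance condition Im(Z)=0 gives ω₀ = 1/√(LC).
Step 2 — ω₀ = 1/√(0.00878·6.6e-08) = 4.154e+04 rad/s.
Step 3 — f₀ = ω₀/(2π) = 6612 Hz.
Step 4 — Series Q: Q = ω₀L/R = 4.154e+04·0.00878/25.7 = 14.19.

(a) f₀ = 6612 Hz  (b) Q = 14.19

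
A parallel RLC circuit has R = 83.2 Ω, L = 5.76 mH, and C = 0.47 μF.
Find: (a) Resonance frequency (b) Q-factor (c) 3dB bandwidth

Step 1 — Resonance: ω₀ = 1/√(LC) = 1/√(0.00576·4.7e-07) = 1.922e+04 rad/s.
Step 2 — f₀ = ω₀/(2π) = 3059 Hz.
Step 3 — Parallel Q: Q = R/(ω₀L) = 83.2/(1.922e+04·0.00576) = 0.7516.
Step 4 — Bandwidth: Δω = ω₀/Q = 2.557e+04 rad/s; BW = Δω/(2π) = 4070 Hz.

(a) f₀ = 3059 Hz  (b) Q = 0.7516  (c) BW = 4070 Hz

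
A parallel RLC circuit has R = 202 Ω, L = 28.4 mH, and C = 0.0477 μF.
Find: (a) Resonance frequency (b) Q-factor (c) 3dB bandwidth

Step 1 — Resonance: ω₀ = 1/√(LC) = 1/√(0.0284·4.77e-08) = 2.717e+04 rad/s.
Step 2 — f₀ = ω₀/(2π) = 4324 Hz.
Step 3 — Parallel Q: Q = R/(ω₀L) = 202/(2.717e+04·0.0284) = 0.2618.
Step 4 — Bandwidth: Δω = ω₀/Q = 1.038e+05 rad/s; BW = Δω/(2π) = 1.652e+04 Hz.

(a) f₀ = 4324 Hz  (b) Q = 0.2618  (c) BW = 1.652e+04 Hz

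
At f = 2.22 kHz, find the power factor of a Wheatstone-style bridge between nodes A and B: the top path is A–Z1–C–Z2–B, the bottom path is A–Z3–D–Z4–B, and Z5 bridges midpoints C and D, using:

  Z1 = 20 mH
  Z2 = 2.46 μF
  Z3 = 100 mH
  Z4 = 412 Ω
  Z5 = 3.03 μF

Step 1 — Angular frequency: ω = 2π·f = 2π·2220 = 1.395e+04 rad/s.
Step 2 — Component impedances:
  Z1: Z = jωL = j·1.395e+04·0.02 = 0 + j279 Ω
  Z2: Z = 1/(jωC) = -j/(ω·C) = 0 - j29.14 Ω
  Z3: Z = jωL = j·1.395e+04·0.1 = 0 + j1395 Ω
  Z4: Z = R = 412 Ω
  Z5: Z = 1/(jωC) = -j/(ω·C) = 0 - j23.66 Ω
Step 3 — Bridge requires nodal analysis (the Z5 bridge couples midpoints C and D, so the two paths cannot be reduced to a simple series/parallel combination). Setting node B to ground and injecting 1 A at node A, the 3-node admittance system at A, C, D solves to V_A = Z_AB = 2.622 + j203 Ω = 203∠89.3° Ω.
Step 4 — Power factor: PF = cos(φ) = Re(Z)/|Z| = 2.622/203 = 0.01292.
Step 5 — Type: Im(Z) = 203 ⇒ lagging (phase φ = 89.3°).

PF = 0.01292 (lagging, φ = 89.3°)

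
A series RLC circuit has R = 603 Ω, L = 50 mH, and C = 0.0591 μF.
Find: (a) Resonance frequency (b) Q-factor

Step 1 — Resonance condition Im(Z)=0 gives ω₀ = 1/√(LC).
Step 2 — ω₀ = 1/√(0.05·5.91e-08) = 1.84e+04 rad/s.
Step 3 — f₀ = ω₀/(2π) = 2928 Hz.
Step 4 — Series Q: Q = ω₀L/R = 1.84e+04·0.05/603 = 1.525.

(a) f₀ = 2928 Hz  (b) Q = 1.525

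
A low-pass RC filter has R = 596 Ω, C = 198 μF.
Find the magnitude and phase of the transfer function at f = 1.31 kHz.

Step 1 — Angular frequency: ω = 2π·1310 = 8231 rad/s.
Step 2 — Transfer function: H(jω) = 1/(1 + jωRC).
Step 3 — Denominator: 1 + jωRC = 1 + j·8231·596·0.000198 = 1 + j971.3.
Step 4 — H = 1.06e-06 - j0.00103.
Step 5 — Magnitude: |H| = 0.00103 (-59.7 dB); phase: φ = -89.9°.

|H| = 0.00103 (-59.7 dB), φ = -89.9°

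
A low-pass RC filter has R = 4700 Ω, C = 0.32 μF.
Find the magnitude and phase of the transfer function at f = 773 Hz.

Step 1 — Angular frequency: ω = 2π·773 = 4857 rad/s.
Step 2 — Transfer function: H(jω) = 1/(1 + jωRC).
Step 3 — Denominator: 1 + jωRC = 1 + j·4857·4700·3.2e-07 = 1 + j7.305.
Step 4 — H = 0.0184 - j0.1344.
Step 5 — Magnitude: |H| = 0.1356 (-17.4 dB); phase: φ = -82.2°.

|H| = 0.1356 (-17.4 dB), φ = -82.2°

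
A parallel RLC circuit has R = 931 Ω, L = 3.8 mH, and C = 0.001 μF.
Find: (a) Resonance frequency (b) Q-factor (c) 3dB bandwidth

Step 1 — Resonance: ω₀ = 1/√(LC) = 1/√(0.0038·1e-09) = 5.13e+05 rad/s.
Step 2 — f₀ = ω₀/(2π) = 8.164e+04 Hz.
Step 3 — Parallel Q: Q = R/(ω₀L) = 931/(5.13e+05·0.0038) = 0.4776.
Step 4 — Bandwidth: Δω = ω₀/Q = 1.074e+06 rad/s; BW = Δω/(2π) = 1.71e+05 Hz.

(a) f₀ = 8.164e+04 Hz  (b) Q = 0.4776  (c) BW = 1.71e+05 Hz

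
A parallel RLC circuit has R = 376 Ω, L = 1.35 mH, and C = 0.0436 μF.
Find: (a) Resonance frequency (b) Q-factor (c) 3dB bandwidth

Step 1 — Resonance: ω₀ = 1/√(LC) = 1/√(0.00135·4.36e-08) = 1.303e+05 rad/s.
Step 2 — f₀ = ω₀/(2π) = 2.074e+04 Hz.
Step 3 — Parallel Q: Q = R/(ω₀L) = 376/(1.303e+05·0.00135) = 2.137.
Step 4 — Bandwidth: Δω = ω₀/Q = 6.1e+04 rad/s; BW = Δω/(2π) = 9708 Hz.

(a) f₀ = 2.074e+04 Hz  (b) Q = 2.137  (c) BW = 9708 Hz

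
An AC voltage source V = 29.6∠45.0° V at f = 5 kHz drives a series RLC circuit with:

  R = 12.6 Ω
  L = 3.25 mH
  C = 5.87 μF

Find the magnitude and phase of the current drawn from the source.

Step 1 — Angular frequency: ω = 2π·f = 2π·5000 = 3.142e+04 rad/s.
Step 2 — Component impedances:
  R: Z = R = 12.6 Ω
  L: Z = jωL = j·3.142e+04·0.00325 = 0 + j102.1 Ω
  C: Z = 1/(jωC) = -j/(ω·C) = 0 - j5.423 Ω
Step 3 — Series combination: Z_total = R + L + C = 12.6 + j96.68 Ω = 97.5∠82.6° Ω.
Step 4 — Source phasor: V = 29.6∠45.0° V = 20.93 + j20.93 V.
Step 5 — Ohm's law: I = V / Z_total = (20.93 + j20.93) / (12.6 + j96.68) = 0.2406 - j0.1851 A.
Step 6 — Convert to polar: |I| = 0.3036 A, ∠I = -37.6°.

I = 0.3036∠-37.6° A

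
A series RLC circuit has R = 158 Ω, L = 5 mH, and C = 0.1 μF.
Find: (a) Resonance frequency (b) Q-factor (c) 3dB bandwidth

Step 1 — Resonance condition Im(Z)=0 gives ω₀ = 1/√(LC).
Step 2 — ω₀ = 1/√(0.005·1e-07) = 4.472e+04 rad/s.
Step 3 — f₀ = ω₀/(2π) = 7118 Hz.
Step 4 — Series Q: Q = ω₀L/R = 4.472e+04·0.005/158 = 1.415.
Step 5 — 3dB bandwidth: Δω = ω₀/Q = 3.16e+04 rad/s; BW = Δω/(2π) = 5029 Hz.

(a) f₀ = 7118 Hz  (b) Q = 1.415  (c) BW = 5029 Hz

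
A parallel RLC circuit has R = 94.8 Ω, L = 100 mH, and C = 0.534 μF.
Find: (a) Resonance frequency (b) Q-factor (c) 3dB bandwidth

Step 1 — Resonance: ω₀ = 1/√(LC) = 1/√(0.1·5.34e-07) = 4327 rad/s.
Step 2 — f₀ = ω₀/(2π) = 688.7 Hz.
Step 3 — Parallel Q: Q = R/(ω₀L) = 94.8/(4327·0.1) = 0.2191.
Step 4 — Bandwidth: Δω = ω₀/Q = 1.975e+04 rad/s; BW = Δω/(2π) = 3144 Hz.

(a) f₀ = 688.7 Hz  (b) Q = 0.2191  (c) BW = 3144 Hz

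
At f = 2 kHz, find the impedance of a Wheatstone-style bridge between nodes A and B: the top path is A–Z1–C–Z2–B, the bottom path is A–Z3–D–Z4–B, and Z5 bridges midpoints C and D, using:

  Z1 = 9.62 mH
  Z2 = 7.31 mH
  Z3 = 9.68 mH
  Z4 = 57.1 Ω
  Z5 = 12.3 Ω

Step 1 — Angular frequency: ω = 2π·f = 2π·2000 = 1.257e+04 rad/s.
Step 2 — Component impedances:
  Z1: Z = jωL = j·1.257e+04·0.00962 = 0 + j120.9 Ω
  Z2: Z = jωL = j·1.257e+04·0.00731 = 0 + j91.86 Ω
  Z3: Z = jωL = j·1.257e+04·0.00968 = 0 + j121.6 Ω
  Z4: Z = R = 57.1 Ω
  Z5: Z = R = 12.3 Ω
Step 3 — Bridge requires nodal analysis (the Z5 bridge couples midpoints C and D, so the two paths cannot be reduced to a simple series/parallel combination). Setting node B to ground and injecting 1 A at node A, the 3-node admittance system at A, C, D solves to V_A = Z_AB = 39.15 + j88.27 Ω = 96.56∠66.1° Ω.

Z = 39.15 + j88.27 Ω = 96.56∠66.1° Ω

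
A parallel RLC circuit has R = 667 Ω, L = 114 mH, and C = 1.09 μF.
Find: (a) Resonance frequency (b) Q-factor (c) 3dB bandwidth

Step 1 — Resonance: ω₀ = 1/√(LC) = 1/√(0.114·1.09e-06) = 2837 rad/s.
Step 2 — f₀ = ω₀/(2π) = 451.5 Hz.
Step 3 — Parallel Q: Q = R/(ω₀L) = 667/(2837·0.114) = 2.062.
Step 4 — Bandwidth: Δω = ω₀/Q = 1375 rad/s; BW = Δω/(2π) = 218.9 Hz.

(a) f₀ = 451.5 Hz  (b) Q = 2.062  (c) BW = 218.9 Hz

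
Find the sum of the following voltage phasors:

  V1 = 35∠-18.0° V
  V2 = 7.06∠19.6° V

Step 1 — Convert each phasor to rectangular form:
  V1 = 35·(cos(-18.0°) + j·sin(-18.0°)) = 33.29 - j10.82 V
  V2 = 7.06·(cos(19.6°) + j·sin(19.6°)) = 6.651 + j2.368 V
Step 2 — Sum components: V_total = 39.94 - j8.447 V.
Step 3 — Convert to polar: |V_total| = 40.82 V, ∠V_total = -11.9°.

V_total = 40.82∠-11.9° V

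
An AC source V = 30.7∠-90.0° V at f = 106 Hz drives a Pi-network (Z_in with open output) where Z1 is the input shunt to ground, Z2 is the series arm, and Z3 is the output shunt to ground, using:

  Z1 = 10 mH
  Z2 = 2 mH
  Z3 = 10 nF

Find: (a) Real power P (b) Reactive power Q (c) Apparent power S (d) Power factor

Step 1 — Angular frequency: ω = 2π·f = 2π·106 = 666 rad/s.
Step 2 — Component impedances:
  Z1: Z = jωL = j·666·0.01 = 0 + j6.66 Ω
  Z2: Z = jωL = j·666·0.002 = 0 + j1.332 Ω
  Z3: Z = 1/(jωC) = -j/(ω·C) = 0 - j1.501e+05 Ω
Step 3 — With open output, the series arm Z2 and the output shunt Z3 appear in series to ground: Z2 + Z3 = 0 - j1.501e+05 Ω.
Step 4 — Parallel with input shunt Z1: Z_in = Z1 || (Z2 + Z3) = 0 + j6.66 Ω = 6.66∠90.0° Ω.
Step 5 — Source phasor: V = 30.7∠-90.0° V = 0 - j30.7 V.
Step 6 — Current: I = V / Z = -4.609 A = 4.609∠-180.0° A.
Step 7 — Complex power: S = V·I* = 0 + j141.5 VA.
Step 8 — Real power: P = Re(S) = 0 W.
Step 9 — Reactive power: Q = Im(S) = 141.5 VAR.
Step 10 — Apparent power: |S| = 141.5 VA.
Step 11 — Power factor: PF = P/|S| = 0 (lagging).

(a) P = 0 W  (b) Q = 141.5 VAR  (c) S = 141.5 VA  (d) PF = 0 (lagging)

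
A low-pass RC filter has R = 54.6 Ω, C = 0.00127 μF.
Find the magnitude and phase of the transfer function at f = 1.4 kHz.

Step 1 — Angular frequency: ω = 2π·1400 = 8796 rad/s.
Step 2 — Transfer function: H(jω) = 1/(1 + jωRC).
Step 3 — Denominator: 1 + jωRC = 1 + j·8796·54.6·1.27e-09 = 1 + j0.00061.
Step 4 — H = 1 - j0.00061.
Step 5 — Magnitude: |H| = 1 (-0.0 dB); phase: φ = -0.0°.

|H| = 1 (-0.0 dB), φ = -0.0°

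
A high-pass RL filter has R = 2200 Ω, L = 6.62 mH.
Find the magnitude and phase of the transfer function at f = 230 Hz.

Step 1 — Angular frequency: ω = 2π·230 = 1445 rad/s.
Step 2 — Transfer function: H(jω) = jωL/(R + jωL).
Step 3 — Numerator jωL = j·9.567; denominator R + jωL = 2200 + j9.567.
Step 4 — H = 1.891e-05 + j0.004348.
Step 5 — Magnitude: |H| = 0.004348 (-47.2 dB); phase: φ = 89.8°.

|H| = 0.004348 (-47.2 dB), φ = 89.8°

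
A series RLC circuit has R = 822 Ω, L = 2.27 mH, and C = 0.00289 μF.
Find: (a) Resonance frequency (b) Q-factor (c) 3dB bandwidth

Step 1 — Resonance condition Im(Z)=0 gives ω₀ = 1/√(LC).
Step 2 — ω₀ = 1/√(0.00227·2.89e-09) = 3.904e+05 rad/s.
Step 3 — f₀ = ω₀/(2π) = 6.214e+04 Hz.
Step 4 — Series Q: Q = ω₀L/R = 3.904e+05·0.00227/822 = 1.078.
Step 5 — 3dB bandwidth: Δω = ω₀/Q = 3.621e+05 rad/s; BW = Δω/(2π) = 5.763e+04 Hz.

(a) f₀ = 6.214e+04 Hz  (b) Q = 1.078  (c) BW = 5.763e+04 Hz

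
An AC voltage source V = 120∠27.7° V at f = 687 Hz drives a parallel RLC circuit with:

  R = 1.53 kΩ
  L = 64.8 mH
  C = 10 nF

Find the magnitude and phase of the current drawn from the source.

Step 1 — Angular frequency: ω = 2π·f = 2π·687 = 4317 rad/s.
Step 2 — Component impedances:
  R: Z = R = 1530 Ω
  L: Z = jωL = j·4317·0.0648 = 0 + j279.7 Ω
  C: Z = 1/(jωC) = -j/(ω·C) = 0 - j2.317e+04 Ω
Step 3 — Parallel combination: 1/Z_total = 1/R + 1/L + 1/C; Z_total = 50.66 + j273.8 Ω = 278.4∠79.5° Ω.
Step 4 — Source phasor: V = 120∠27.7° V = 106.2 + j55.78 V.
Step 5 — Ohm's law: I = V / Z_total = (106.2 + j55.78) / (50.66 + j273.8) = 0.2665 - j0.3388 A.
Step 6 — Convert to polar: |I| = 0.431 A, ∠I = -51.8°.

I = 0.431∠-51.8° A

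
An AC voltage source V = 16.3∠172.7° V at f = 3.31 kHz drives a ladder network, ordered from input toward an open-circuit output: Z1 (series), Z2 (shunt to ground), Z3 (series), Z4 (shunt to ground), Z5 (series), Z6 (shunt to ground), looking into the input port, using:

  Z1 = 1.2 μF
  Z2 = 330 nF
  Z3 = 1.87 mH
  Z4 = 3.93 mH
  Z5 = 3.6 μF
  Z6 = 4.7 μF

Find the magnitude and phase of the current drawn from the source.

Step 1 — Angular frequency: ω = 2π·f = 2π·3310 = 2.08e+04 rad/s.
Step 2 — Component impedances:
  Z1: Z = 1/(jωC) = -j/(ω·C) = 0 - j40.07 Ω
  Z2: Z = 1/(jωC) = -j/(ω·C) = 0 - j145.7 Ω
  Z3: Z = jωL = j·2.08e+04·0.00187 = 0 + j38.89 Ω
  Z4: Z = jωL = j·2.08e+04·0.00393 = 0 + j81.73 Ω
  Z5: Z = 1/(jωC) = -j/(ω·C) = 0 - j13.36 Ω
  Z6: Z = 1/(jωC) = -j/(ω·C) = 0 - j10.23 Ω
Step 3 — Ladder network (open output): work backward from the far end, alternating series and parallel combinations. Z_in = 0 - j34.1 Ω = 34.1∠-90.0° Ω.
Step 4 — Source phasor: V = 16.3∠172.7° V = -16.17 + j2.071 V.
Step 5 — Ohm's law: I = V / Z_total = (-16.17 + j2.071) / (0 - j34.1) = -0.06074 - j0.4742 A.
Step 6 — Convert to polar: |I| = 0.478 A, ∠I = -97.3°.

I = 0.478∠-97.3° A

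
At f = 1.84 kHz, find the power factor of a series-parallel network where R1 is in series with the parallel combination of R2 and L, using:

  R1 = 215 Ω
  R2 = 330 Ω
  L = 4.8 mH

Step 1 — Angular frequency: ω = 2π·f = 2π·1840 = 1.156e+04 rad/s.
Step 2 — Component impedances:
  R1: Z = R = 215 Ω
  R2: Z = R = 330 Ω
  L: Z = jωL = j·1.156e+04·0.0048 = 0 + j55.49 Ω
Step 3 — Parallel branch: R2 || L = 1/(1/R2 + 1/L) = 9.075 + j53.97 Ω.
Step 4 — Series with R1: Z_total = R1 + (R2 || L) = 224.1 + j53.97 Ω = 230.5∠13.5° Ω.
Step 5 — Power factor: PF = cos(φ) = Re(Z)/|Z| = 224.1/230.5 = 0.9722.
Step 6 — Type: Im(Z) = 53.97 ⇒ lagging (phase φ = 13.5°).

PF = 0.9722 (lagging, φ = 13.5°)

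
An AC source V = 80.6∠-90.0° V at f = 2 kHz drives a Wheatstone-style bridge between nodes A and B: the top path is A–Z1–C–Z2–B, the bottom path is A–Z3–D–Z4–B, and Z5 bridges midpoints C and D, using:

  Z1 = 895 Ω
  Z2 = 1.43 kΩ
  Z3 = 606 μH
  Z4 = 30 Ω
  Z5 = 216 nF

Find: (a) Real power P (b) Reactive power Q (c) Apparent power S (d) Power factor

Step 1 — Angular frequency: ω = 2π·f = 2π·2000 = 1.257e+04 rad/s.
Step 2 — Component impedances:
  Z1: Z = R = 895 Ω
  Z2: Z = R = 1430 Ω
  Z3: Z = jωL = j·1.257e+04·0.000606 = 0 + j7.615 Ω
  Z4: Z = R = 30 Ω
  Z5: Z = 1/(jωC) = -j/(ω·C) = 0 - j368.4 Ω
Step 3 — Bridge requires nodal analysis (the Z5 bridge couples midpoints C and D, so the two paths cannot be reduced to a simple series/parallel combination). Setting node B to ground and injecting 1 A at node A, the 3-node admittance system at A, C, D solves to V_A = Z_AB = 29.42 + j7.466 Ω = 30.35∠14.2° Ω.
Step 4 — Source phasor: V = 80.6∠-90.0° V = 0 - j80.6 V.
Step 5 — Current: I = V / Z = -0.6533 - j2.574 A = 2.656∠-104.2° A.
Step 6 — Complex power: S = V·I* = 207.5 + j52.65 VA.
Step 7 — Real power: P = Re(S) = 207.5 W.
Step 8 — Reactive power: Q = Im(S) = 52.65 VAR.
Step 9 — Apparent power: |S| = 214 VA.
Step 10 — Power factor: PF = P/|S| = 0.9693 (lagging).

(a) P = 207.5 W  (b) Q = 52.65 VAR  (c) S = 214 VA  (d) PF = 0.9693 (lagging)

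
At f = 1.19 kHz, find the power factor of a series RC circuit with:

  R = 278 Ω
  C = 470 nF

Step 1 — Angular frequency: ω = 2π·f = 2π·1190 = 7477 rad/s.
Step 2 — Component impedances:
  R: Z = R = 278 Ω
  C: Z = 1/(jωC) = -j/(ω·C) = 0 - j284.6 Ω
Step 3 — Series combination: Z_total = R + C = 278 - j284.6 Ω = 397.8∠-45.7° Ω.
Step 4 — Power factor: PF = cos(φ) = Re(Z)/|Z| = 278/397.8 = 0.6988.
Step 5 — Type: Im(Z) = -284.6 ⇒ leading (phase φ = -45.7°).

PF = 0.6988 (leading, φ = -45.7°)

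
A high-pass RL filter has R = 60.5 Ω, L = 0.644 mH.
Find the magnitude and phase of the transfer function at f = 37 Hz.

Step 1 — Angular frequency: ω = 2π·37 = 232.5 rad/s.
Step 2 — Transfer function: H(jω) = jωL/(R + jωL).
Step 3 — Numerator jωL = j·0.1497; denominator R + jωL = 60.5 + j0.1497.
Step 4 — H = 6.124e-06 + j0.002475.
Step 5 — Magnitude: |H| = 0.002475 (-52.1 dB); phase: φ = 89.9°.

|H| = 0.002475 (-52.1 dB), φ = 89.9°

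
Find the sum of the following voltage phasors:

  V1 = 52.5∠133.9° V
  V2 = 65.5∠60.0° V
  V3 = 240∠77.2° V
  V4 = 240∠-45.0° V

Step 1 — Convert each phasor to rectangular form:
  V1 = 52.5·(cos(133.9°) + j·sin(133.9°)) = -36.4 + j37.83 V
  V2 = 65.5·(cos(60.0°) + j·sin(60.0°)) = 32.75 + j56.72 V
  V3 = 240·(cos(77.2°) + j·sin(77.2°)) = 53.17 + j234 V
  V4 = 240·(cos(-45.0°) + j·sin(-45.0°)) = 169.7 - j169.7 V
Step 2 — Sum components: V_total = 219.2 + j158.9 V.
Step 3 — Convert to polar: |V_total| = 270.7 V, ∠V_total = 35.9°.

V_total = 270.7∠35.9° V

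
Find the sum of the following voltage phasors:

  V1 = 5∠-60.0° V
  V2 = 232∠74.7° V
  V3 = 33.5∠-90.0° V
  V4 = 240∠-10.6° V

Step 1 — Convert each phasor to rectangular form:
  V1 = 5·(cos(-60.0°) + j·sin(-60.0°)) = 2.5 - j4.33 V
  V2 = 232·(cos(74.7°) + j·sin(74.7°)) = 61.22 + j223.8 V
  V3 = 33.5·(cos(-90.0°) + j·sin(-90.0°)) = 0 - j33.5 V
  V4 = 240·(cos(-10.6°) + j·sin(-10.6°)) = 235.9 - j44.15 V
Step 2 — Sum components: V_total = 299.6 + j141.8 V.
Step 3 — Convert to polar: |V_total| = 331.5 V, ∠V_total = 25.3°.

V_total = 331.5∠25.3° V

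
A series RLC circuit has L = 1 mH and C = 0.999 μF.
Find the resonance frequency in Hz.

Step 1 — Resonance condition Im(Z)=0 gives ω₀ = 1/√(LC).
Step 2 — ω₀ = 1/√(0.001·9.99e-07) = 3.164e+04 rad/s.
Step 3 — f₀ = ω₀/(2π) = 5035 Hz.

f₀ = 5035 Hz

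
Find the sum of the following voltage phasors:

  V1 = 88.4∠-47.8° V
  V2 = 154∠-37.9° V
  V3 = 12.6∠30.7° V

Step 1 — Convert each phasor to rectangular form:
  V1 = 88.4·(cos(-47.8°) + j·sin(-47.8°)) = 59.38 - j65.49 V
  V2 = 154·(cos(-37.9°) + j·sin(-37.9°)) = 121.5 - j94.6 V
  V3 = 12.6·(cos(30.7°) + j·sin(30.7°)) = 10.83 + j6.433 V
Step 2 — Sum components: V_total = 191.7 - j153.7 V.
Step 3 — Convert to polar: |V_total| = 245.7 V, ∠V_total = -38.7°.

V_total = 245.7∠-38.7° V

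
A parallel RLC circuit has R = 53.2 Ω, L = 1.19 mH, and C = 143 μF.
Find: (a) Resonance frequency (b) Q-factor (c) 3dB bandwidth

Step 1 — Resonance: ω₀ = 1/√(LC) = 1/√(0.00119·0.000143) = 2424 rad/s.
Step 2 — f₀ = ω₀/(2π) = 385.8 Hz.
Step 3 — Parallel Q: Q = R/(ω₀L) = 53.2/(2424·0.00119) = 18.44.
Step 4 — Bandwidth: Δω = ω₀/Q = 131.4 rad/s; BW = Δω/(2π) = 20.92 Hz.

(a) f₀ = 385.8 Hz  (b) Q = 18.44  (c) BW = 20.92 Hz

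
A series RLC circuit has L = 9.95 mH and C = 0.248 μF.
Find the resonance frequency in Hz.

Step 1 — Resonance condition Im(Z)=0 gives ω₀ = 1/√(LC).
Step 2 — ω₀ = 1/√(0.00995·2.48e-07) = 2.013e+04 rad/s.
Step 3 — f₀ = ω₀/(2π) = 3204 Hz.

f₀ = 3204 Hz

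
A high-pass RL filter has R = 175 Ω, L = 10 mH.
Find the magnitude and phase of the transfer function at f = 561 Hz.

Step 1 — Angular frequency: ω = 2π·561 = 3525 rad/s.
Step 2 — Transfer function: H(jω) = jωL/(R + jωL).
Step 3 — Numerator jωL = j·35.25; denominator R + jωL = 175 + j35.25.
Step 4 — H = 0.03899 + j0.1936.
Step 5 — Magnitude: |H| = 0.1975 (-14.1 dB); phase: φ = 78.6°.

|H| = 0.1975 (-14.1 dB), φ = 78.6°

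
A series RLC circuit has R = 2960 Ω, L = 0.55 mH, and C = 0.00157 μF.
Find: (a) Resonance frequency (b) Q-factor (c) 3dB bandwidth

Step 1 — Resonance condition Im(Z)=0 gives ω₀ = 1/√(LC).
Step 2 — ω₀ = 1/√(0.00055·1.57e-09) = 1.076e+06 rad/s.
Step 3 — f₀ = ω₀/(2π) = 1.713e+05 Hz.
Step 4 — Series Q: Q = ω₀L/R = 1.076e+06·0.00055/2960 = 0.2.
Step 5 — 3dB bandwidth: Δω = ω₀/Q = 5.382e+06 rad/s; BW = Δω/(2π) = 8.565e+05 Hz.

(a) f₀ = 1.713e+05 Hz  (b) Q = 0.2  (c) BW = 8.565e+05 Hz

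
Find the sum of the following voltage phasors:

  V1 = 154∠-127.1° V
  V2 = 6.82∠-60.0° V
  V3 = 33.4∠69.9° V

Step 1 — Convert each phasor to rectangular form:
  V1 = 154·(cos(-127.1°) + j·sin(-127.1°)) = -92.89 - j122.8 V
  V2 = 6.82·(cos(-60.0°) + j·sin(-60.0°)) = 3.41 - j5.906 V
  V3 = 33.4·(cos(69.9°) + j·sin(69.9°)) = 11.48 + j31.37 V
Step 2 — Sum components: V_total = -78.01 - j97.37 V.
Step 3 — Convert to polar: |V_total| = 124.8 V, ∠V_total = -128.7°.

V_total = 124.8∠-128.7° V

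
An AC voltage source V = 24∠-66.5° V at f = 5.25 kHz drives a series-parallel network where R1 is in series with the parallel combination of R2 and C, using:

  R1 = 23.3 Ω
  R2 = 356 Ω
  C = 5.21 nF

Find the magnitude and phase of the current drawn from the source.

Step 1 — Angular frequency: ω = 2π·f = 2π·5250 = 3.299e+04 rad/s.
Step 2 — Component impedances:
  R1: Z = R = 23.3 Ω
  R2: Z = R = 356 Ω
  C: Z = 1/(jωC) = -j/(ω·C) = 0 - j5819 Ω
Step 3 — Parallel branch: R2 || C = 1/(1/R2 + 1/C) = 354.7 - j21.7 Ω.
Step 4 — Series with R1: Z_total = R1 + (R2 || C) = 378 - j21.7 Ω = 378.6∠-3.3° Ω.
Step 5 — Source phasor: V = 24∠-66.5° V = 9.57 - j22.01 V.
Step 6 — Ohm's law: I = V / Z_total = (9.57 - j22.01) / (378 - j21.7) = 0.02857 - j0.05659 A.
Step 7 — Convert to polar: |I| = 0.06339 A, ∠I = -63.2°.

I = 0.06339∠-63.2° A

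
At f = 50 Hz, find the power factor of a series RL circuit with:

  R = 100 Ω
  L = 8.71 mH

Step 1 — Angular frequency: ω = 2π·f = 2π·50 = 314.2 rad/s.
Step 2 — Component impedances:
  R: Z = R = 100 Ω
  L: Z = jωL = j·314.2·0.00871 = 0 + j2.736 Ω
Step 3 — Series combination: Z_total = R + L = 100 + j2.736 Ω = 100∠1.6° Ω.
Step 4 — Power factor: PF = cos(φ) = Re(Z)/|Z| = 100/100.04 = 0.9996.
Step 5 — Type: Im(Z) = 2.736 ⇒ lagging (phase φ = 1.6°).

PF = 0.9996 (lagging, φ = 1.6°)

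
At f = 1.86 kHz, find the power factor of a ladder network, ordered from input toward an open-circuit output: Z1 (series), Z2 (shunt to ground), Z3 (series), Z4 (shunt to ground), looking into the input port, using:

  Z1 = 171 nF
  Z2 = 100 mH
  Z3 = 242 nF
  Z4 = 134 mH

Step 1 — Angular frequency: ω = 2π·f = 2π·1860 = 1.169e+04 rad/s.
Step 2 — Component impedances:
  Z1: Z = 1/(jωC) = -j/(ω·C) = 0 - j500.4 Ω
  Z2: Z = jωL = j·1.169e+04·0.1 = 0 + j1169 Ω
  Z3: Z = 1/(jωC) = -j/(ω·C) = 0 - j353.6 Ω
  Z4: Z = jωL = j·1.169e+04·0.134 = 0 + j1566 Ω
Step 3 — Ladder network (open output): work backward from the far end, alternating series and parallel combinations. Z_in = 0 + j94.68 Ω = 94.68∠90.0° Ω.
Step 4 — Power factor: PF = cos(φ) = Re(Z)/|Z| = 0/94.68 = 0.
Step 5 — Type: Im(Z) = 94.68 ⇒ lagging (phase φ = 90.0°).

PF = 0 (lagging, φ = 90.0°)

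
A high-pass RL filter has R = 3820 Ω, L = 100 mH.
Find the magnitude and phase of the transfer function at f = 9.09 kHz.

Step 1 — Angular frequency: ω = 2π·9090 = 5.711e+04 rad/s.
Step 2 — Transfer function: H(jω) = jωL/(R + jωL).
Step 3 — Numerator jωL = j·5711; denominator R + jωL = 3820 + j5711.
Step 4 — H = 0.6909 + j0.4621.
Step 5 — Magnitude: |H| = 0.8312 (-1.6 dB); phase: φ = 33.8°.

|H| = 0.8312 (-1.6 dB), φ = 33.8°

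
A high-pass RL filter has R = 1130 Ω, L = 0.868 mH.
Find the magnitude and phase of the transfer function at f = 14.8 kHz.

Step 1 — Angular frequency: ω = 2π·1.48e+04 = 9.299e+04 rad/s.
Step 2 — Transfer function: H(jω) = jωL/(R + jωL).
Step 3 — Numerator jωL = j·80.72; denominator R + jωL = 1130 + j80.72.
Step 4 — H = 0.005076 + j0.07107.
Step 5 — Magnitude: |H| = 0.07125 (-22.9 dB); phase: φ = 85.9°.

|H| = 0.07125 (-22.9 dB), φ = 85.9°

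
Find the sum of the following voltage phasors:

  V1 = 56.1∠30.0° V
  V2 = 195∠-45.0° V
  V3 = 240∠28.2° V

Step 1 — Convert each phasor to rectangular form:
  V1 = 56.1·(cos(30.0°) + j·sin(30.0°)) = 48.58 + j28.05 V
  V2 = 195·(cos(-45.0°) + j·sin(-45.0°)) = 137.9 - j137.9 V
  V3 = 240·(cos(28.2°) + j·sin(28.2°)) = 211.5 + j113.4 V
Step 2 — Sum components: V_total = 398 + j3.576 V.
Step 3 — Convert to polar: |V_total| = 398 V, ∠V_total = 0.5°.

V_total = 398∠0.5° V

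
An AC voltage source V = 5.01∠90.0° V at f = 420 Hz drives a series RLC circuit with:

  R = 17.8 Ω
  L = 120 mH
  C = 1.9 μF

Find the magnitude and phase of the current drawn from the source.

Step 1 — Angular frequency: ω = 2π·f = 2π·420 = 2639 rad/s.
Step 2 — Component impedances:
  R: Z = R = 17.8 Ω
  L: Z = jωL = j·2639·0.12 = 0 + j316.7 Ω
  C: Z = 1/(jωC) = -j/(ω·C) = 0 - j199.4 Ω
Step 3 — Series combination: Z_total = R + L + C = 17.8 + j117.2 Ω = 118.6∠81.4° Ω.
Step 4 — Source phasor: V = 5.01∠90.0° V = 0 + j5.01 V.
Step 5 — Ohm's law: I = V / Z_total = (0 + j5.01) / (17.8 + j117.2) = 0.04177 + j0.006343 A.
Step 6 — Convert to polar: |I| = 0.04225 A, ∠I = 8.6°.

I = 0.04225∠8.6° A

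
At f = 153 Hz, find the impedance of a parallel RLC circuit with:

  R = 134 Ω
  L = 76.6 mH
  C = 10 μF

Step 1 — Angular frequency: ω = 2π·f = 2π·153 = 961.3 rad/s.
Step 2 — Component impedances:
  R: Z = R = 134 Ω
  L: Z = jωL = j·961.3·0.0766 = 0 + j73.64 Ω
  C: Z = 1/(jωC) = -j/(ω·C) = 0 - j104 Ω
Step 3 — Parallel combination: 1/Z_total = 1/R + 1/L + 1/C; Z_total = 104.5 + j55.54 Ω = 118.3∠28.0° Ω.

Z = 104.5 + j55.54 Ω = 118.3∠28.0° Ω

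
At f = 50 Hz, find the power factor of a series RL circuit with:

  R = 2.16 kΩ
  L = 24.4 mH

Step 1 — Angular frequency: ω = 2π·f = 2π·50 = 314.2 rad/s.
Step 2 — Component impedances:
  R: Z = R = 2160 Ω
  L: Z = jωL = j·314.2·0.0244 = 0 + j7.665 Ω
Step 3 — Series combination: Z_total = R + L = 2160 + j7.665 Ω = 2160∠0.2° Ω.
Step 4 — Power factor: PF = cos(φ) = Re(Z)/|Z| = 2160/2160 = 1.
Step 5 — Type: Im(Z) = 7.665 ⇒ lagging (phase φ = 0.2°).

PF = 1 (lagging, φ = 0.2°)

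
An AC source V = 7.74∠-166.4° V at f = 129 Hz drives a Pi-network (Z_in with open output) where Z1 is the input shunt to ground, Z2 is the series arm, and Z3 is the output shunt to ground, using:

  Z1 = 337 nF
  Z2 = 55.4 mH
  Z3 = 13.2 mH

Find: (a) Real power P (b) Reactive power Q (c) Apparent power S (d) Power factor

Step 1 — Angular frequency: ω = 2π·f = 2π·129 = 810.5 rad/s.
Step 2 — Component impedances:
  Z1: Z = 1/(jωC) = -j/(ω·C) = 0 - j3661 Ω
  Z2: Z = jωL = j·810.5·0.0554 = 0 + j44.9 Ω
  Z3: Z = jωL = j·810.5·0.0132 = 0 + j10.7 Ω
Step 3 — With open output, the series arm Z2 and the output shunt Z3 appear in series to ground: Z2 + Z3 = 0 + j55.6 Ω.
Step 4 — Parallel with input shunt Z1: Z_in = Z1 || (Z2 + Z3) = 0 + j56.46 Ω = 56.46∠90.0° Ω.
Step 5 — Source phasor: V = 7.74∠-166.4° V = -7.523 - j1.82 V.
Step 6 — Current: I = V / Z = -0.03224 + j0.1332 A = 0.1371∠103.6° A.
Step 7 — Complex power: S = V·I* = 0 + j1.061 VA.
Step 8 — Real power: P = Re(S) = 0 W.
Step 9 — Reactive power: Q = Im(S) = 1.061 VAR.
Step 10 — Apparent power: |S| = 1.061 VA.
Step 11 — Power factor: PF = P/|S| = 0 (lagging).

(a) P = 0 W  (b) Q = 1.061 VAR  (c) S = 1.061 VA  (d) PF = 0 (lagging)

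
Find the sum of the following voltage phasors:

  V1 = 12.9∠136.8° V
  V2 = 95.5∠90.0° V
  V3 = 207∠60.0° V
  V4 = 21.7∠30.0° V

Step 1 — Convert each phasor to rectangular form:
  V1 = 12.9·(cos(136.8°) + j·sin(136.8°)) = -9.404 + j8.831 V
  V2 = 95.5·(cos(90.0°) + j·sin(90.0°)) = 0 + j95.5 V
  V3 = 207·(cos(60.0°) + j·sin(60.0°)) = 103.5 + j179.3 V
  V4 = 21.7·(cos(30.0°) + j·sin(30.0°)) = 18.79 + j10.85 V
Step 2 — Sum components: V_total = 112.9 + j294.4 V.
Step 3 — Convert to polar: |V_total| = 315.3 V, ∠V_total = 69.0°.

V_total = 315.3∠69.0° V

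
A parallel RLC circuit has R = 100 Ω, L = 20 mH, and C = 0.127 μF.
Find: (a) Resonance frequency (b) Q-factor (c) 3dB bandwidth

Step 1 — Resonance: ω₀ = 1/√(LC) = 1/√(0.02·1.27e-07) = 1.984e+04 rad/s.
Step 2 — f₀ = ω₀/(2π) = 3158 Hz.
Step 3 — Parallel Q: Q = R/(ω₀L) = 100/(1.984e+04·0.02) = 0.252.
Step 4 — Bandwidth: Δω = ω₀/Q = 7.874e+04 rad/s; BW = Δω/(2π) = 1.253e+04 Hz.

(a) f₀ = 3158 Hz  (b) Q = 0.252  (c) BW = 1.253e+04 Hz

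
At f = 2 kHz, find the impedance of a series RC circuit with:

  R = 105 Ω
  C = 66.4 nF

Step 1 — Angular frequency: ω = 2π·f = 2π·2000 = 1.257e+04 rad/s.
Step 2 — Component impedances:
  R: Z = R = 105 Ω
  C: Z = 1/(jωC) = -j/(ω·C) = 0 - j1198 Ω
Step 3 — Series combination: Z_total = R + C = 105 - j1198 Ω = 1203∠-85.0° Ω.

Z = 105 - j1198 Ω = 1203∠-85.0° Ω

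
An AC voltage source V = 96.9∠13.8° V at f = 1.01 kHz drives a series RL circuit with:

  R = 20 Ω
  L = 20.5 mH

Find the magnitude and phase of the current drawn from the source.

Step 1 — Angular frequency: ω = 2π·f = 2π·1010 = 6346 rad/s.
Step 2 — Component impedances:
  R: Z = R = 20 Ω
  L: Z = jωL = j·6346·0.0205 = 0 + j130.1 Ω
Step 3 — Series combination: Z_total = R + L = 20 + j130.1 Ω = 131.6∠81.3° Ω.
Step 4 — Source phasor: V = 96.9∠13.8° V = 94.1 + j23.11 V.
Step 5 — Ohm's law: I = V / Z_total = (94.1 + j23.11) / (20 + j130.1) = 0.2822 - j0.68 A.
Step 6 — Convert to polar: |I| = 0.7362 A, ∠I = -67.5°.

I = 0.7362∠-67.5° A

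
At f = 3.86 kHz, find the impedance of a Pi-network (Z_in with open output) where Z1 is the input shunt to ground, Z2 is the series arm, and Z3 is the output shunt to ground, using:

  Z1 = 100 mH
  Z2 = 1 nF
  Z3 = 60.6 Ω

Step 1 — Angular frequency: ω = 2π·f = 2π·3860 = 2.425e+04 rad/s.
Step 2 — Component impedances:
  Z1: Z = jωL = j·2.425e+04·0.1 = 0 + j2425 Ω
  Z2: Z = 1/(jωC) = -j/(ω·C) = 0 - j4.123e+04 Ω
  Z3: Z = R = 60.6 Ω
Step 3 — With open output, the series arm Z2 and the output shunt Z3 appear in series to ground: Z2 + Z3 = 60.6 - j4.123e+04 Ω.
Step 4 — Parallel with input shunt Z1: Z_in = Z1 || (Z2 + Z3) = 0.2367 + j2577 Ω = 2577∠90.0° Ω.

Z = 0.2367 + j2577 Ω = 2577∠90.0° Ω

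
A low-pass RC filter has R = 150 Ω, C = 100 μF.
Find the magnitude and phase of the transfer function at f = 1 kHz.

Step 1 — Angular frequency: ω = 2π·1000 = 6283 rad/s.
Step 2 — Transfer function: H(jω) = 1/(1 + jωRC).
Step 3 — Denominator: 1 + jωRC = 1 + j·6283·150·0.0001 = 1 + j94.25.
Step 4 — H = 0.0001126 - j0.01061.
Step 5 — Magnitude: |H| = 0.01061 (-39.5 dB); phase: φ = -89.4°.

|H| = 0.01061 (-39.5 dB), φ = -89.4°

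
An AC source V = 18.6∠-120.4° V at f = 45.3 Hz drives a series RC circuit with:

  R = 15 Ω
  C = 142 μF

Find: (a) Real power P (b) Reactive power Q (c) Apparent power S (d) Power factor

Step 1 — Angular frequency: ω = 2π·f = 2π·45.3 = 284.6 rad/s.
Step 2 — Component impedances:
  R: Z = R = 15 Ω
  C: Z = 1/(jωC) = -j/(ω·C) = 0 - j24.74 Ω
Step 3 — Series combination: Z_total = R + C = 15 - j24.74 Ω = 28.93∠-58.8° Ω.
Step 4 — Source phasor: V = 18.6∠-120.4° V = -9.412 - j16.04 V.
Step 5 — Current: I = V / Z = 0.3055 - j0.5656 A = 0.6428∠-61.6° A.
Step 6 — Complex power: S = V·I* = 6.199 - j10.22 VA.
Step 7 — Real power: P = Re(S) = 6.199 W.
Step 8 — Reactive power: Q = Im(S) = -10.22 VAR.
Step 9 — Apparent power: |S| = 11.96 VA.
Step 10 — Power factor: PF = P/|S| = 0.5184 (leading).

(a) P = 6.199 W  (b) Q = -10.22 VAR  (c) S = 11.96 VA  (d) PF = 0.5184 (leading)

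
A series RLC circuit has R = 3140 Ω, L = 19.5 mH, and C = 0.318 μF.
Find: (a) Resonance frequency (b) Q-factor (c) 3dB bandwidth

Step 1 — Resonance: ω₀ = 1/√(LC) = 1/√(0.0195·3.18e-07) = 1.27e+04 rad/s.
Step 2 — f₀ = ω₀/(2π) = 2021 Hz.
Step 3 — Series Q: Q = ω₀L/R = 1.27e+04·0.0195/3140 = 0.07886.
Step 4 — Bandwidth: Δω = ω₀/Q = 1.61e+05 rad/s; BW = Δω/(2π) = 2.563e+04 Hz.

(a) f₀ = 2021 Hz  (b) Q = 0.07886  (c) BW = 2.563e+04 Hz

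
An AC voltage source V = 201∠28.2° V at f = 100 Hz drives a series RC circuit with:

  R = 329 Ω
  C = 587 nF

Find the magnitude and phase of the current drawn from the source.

Step 1 — Angular frequency: ω = 2π·f = 2π·100 = 628.3 rad/s.
Step 2 — Component impedances:
  R: Z = R = 329 Ω
  C: Z = 1/(jωC) = -j/(ω·C) = 0 - j2711 Ω
Step 3 — Series combination: Z_total = R + C = 329 - j2711 Ω = 2731∠-83.1° Ω.
Step 4 — Source phasor: V = 201∠28.2° V = 177.1 + j94.98 V.
Step 5 — Ohm's law: I = V / Z_total = (177.1 + j94.98) / (329 - j2711) = -0.02671 + j0.06858 A.
Step 6 — Convert to polar: |I| = 0.07359 A, ∠I = 111.3°.

I = 0.07359∠111.3° A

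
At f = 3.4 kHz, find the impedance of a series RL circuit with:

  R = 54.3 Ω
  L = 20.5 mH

Step 1 — Angular frequency: ω = 2π·f = 2π·3400 = 2.136e+04 rad/s.
Step 2 — Component impedances:
  R: Z = R = 54.3 Ω
  L: Z = jωL = j·2.136e+04·0.0205 = 0 + j437.9 Ω
Step 3 — Series combination: Z_total = R + L = 54.3 + j437.9 Ω = 441.3∠82.9° Ω.

Z = 54.3 + j437.9 Ω = 441.3∠82.9° Ω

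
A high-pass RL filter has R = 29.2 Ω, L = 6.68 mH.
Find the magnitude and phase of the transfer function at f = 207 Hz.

Step 1 — Angular frequency: ω = 2π·207 = 1301 rad/s.
Step 2 — Transfer function: H(jω) = jωL/(R + jωL).
Step 3 — Numerator jωL = j·8.688; denominator R + jωL = 29.2 + j8.688.
Step 4 — H = 0.08133 + j0.2733.
Step 5 — Magnitude: |H| = 0.2852 (-10.9 dB); phase: φ = 73.4°.

|H| = 0.2852 (-10.9 dB), φ = 73.4°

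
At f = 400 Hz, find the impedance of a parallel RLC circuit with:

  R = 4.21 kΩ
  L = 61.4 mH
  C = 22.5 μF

Step 1 — Angular frequency: ω = 2π·f = 2π·400 = 2513 rad/s.
Step 2 — Component impedances:
  R: Z = R = 4210 Ω
  L: Z = jωL = j·2513·0.0614 = 0 + j154.3 Ω
  C: Z = 1/(jωC) = -j/(ω·C) = 0 - j17.68 Ω
Step 3 — Parallel combination: 1/Z_total = 1/R + 1/L + 1/C; Z_total = 0.09475 - j19.97 Ω = 19.97∠-89.7° Ω.

Z = 0.09475 - j19.97 Ω = 19.97∠-89.7° Ω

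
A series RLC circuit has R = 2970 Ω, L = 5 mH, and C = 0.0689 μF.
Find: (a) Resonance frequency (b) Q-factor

Step 1 — Resonance condition Im(Z)=0 gives ω₀ = 1/√(LC).
Step 2 — ω₀ = 1/√(0.005·6.89e-08) = 5.388e+04 rad/s.
Step 3 — f₀ = ω₀/(2π) = 8575 Hz.
Step 4 — Series Q: Q = ω₀L/R = 5.388e+04·0.005/2970 = 0.0907.

(a) f₀ = 8575 Hz  (b) Q = 0.0907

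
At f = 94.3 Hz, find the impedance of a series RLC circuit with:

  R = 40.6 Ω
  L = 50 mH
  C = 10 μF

Step 1 — Angular frequency: ω = 2π·f = 2π·94.3 = 592.5 rad/s.
Step 2 — Component impedances:
  R: Z = R = 40.6 Ω
  L: Z = jωL = j·592.5·0.05 = 0 + j29.63 Ω
  C: Z = 1/(jωC) = -j/(ω·C) = 0 - j168.8 Ω
Step 3 — Series combination: Z_total = R + L + C = 40.6 - j139.1 Ω = 145∠-73.7° Ω.

Z = 40.6 - j139.1 Ω = 145∠-73.7° Ω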